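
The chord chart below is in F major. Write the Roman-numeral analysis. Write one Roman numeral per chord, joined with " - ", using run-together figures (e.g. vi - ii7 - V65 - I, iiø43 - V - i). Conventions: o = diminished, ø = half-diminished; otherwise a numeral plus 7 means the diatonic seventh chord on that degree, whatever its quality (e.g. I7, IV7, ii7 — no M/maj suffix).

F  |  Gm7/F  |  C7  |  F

I - ii42 - V7 - I

F: root F is the tonic; major triad there is I.
Gm7/F has root G, degree 2 in F major, so ii42.
C7: dominant seventh chord on C = scale degree 5 → V7.
F: major triad on F = scale degree 1 → I.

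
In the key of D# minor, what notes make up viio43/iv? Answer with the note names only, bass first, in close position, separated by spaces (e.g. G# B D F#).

C# E F## A#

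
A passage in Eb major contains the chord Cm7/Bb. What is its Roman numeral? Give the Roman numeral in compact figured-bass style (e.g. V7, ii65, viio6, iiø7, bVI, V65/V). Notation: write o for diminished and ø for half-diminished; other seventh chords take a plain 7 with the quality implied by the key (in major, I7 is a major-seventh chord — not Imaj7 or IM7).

vi42

The pitches C-Eb-G-Bb form a minor seventh chord rooted on C.
C is scale degree 6 in Eb major, and a minor seventh chord on that degree is written vi7.
With Bb in the bass the chord is in third inversion, so the figured bass is 42.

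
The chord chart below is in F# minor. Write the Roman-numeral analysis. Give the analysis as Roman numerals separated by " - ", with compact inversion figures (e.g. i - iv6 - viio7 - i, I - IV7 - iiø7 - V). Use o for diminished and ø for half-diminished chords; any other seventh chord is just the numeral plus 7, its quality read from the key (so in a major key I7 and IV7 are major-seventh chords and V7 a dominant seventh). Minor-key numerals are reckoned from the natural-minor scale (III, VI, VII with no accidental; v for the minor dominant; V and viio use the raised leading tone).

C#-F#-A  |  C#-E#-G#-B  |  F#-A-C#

i64 - V7 - i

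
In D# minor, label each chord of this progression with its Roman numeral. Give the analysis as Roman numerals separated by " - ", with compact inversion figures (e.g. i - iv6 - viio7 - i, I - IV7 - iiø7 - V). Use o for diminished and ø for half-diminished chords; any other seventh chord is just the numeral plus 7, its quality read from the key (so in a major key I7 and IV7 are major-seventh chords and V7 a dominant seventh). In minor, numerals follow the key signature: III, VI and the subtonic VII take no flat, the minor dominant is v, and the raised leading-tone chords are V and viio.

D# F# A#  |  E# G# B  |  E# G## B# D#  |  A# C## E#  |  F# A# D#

D#-F#-A#: minor triad on D# = scale degree 1 → i.
E#-G#-B: diminished triad on E# = scale degree 2 → iio.
E#-G##-B#-D#: chromatic; E# is V of V, so V7/V.
A#-C##-E#: root A# is the dominant; major triad there is V.
F#-A#-D# has root D#, degree 1 in D# minor, so i6.

i - iio - V7/V - V - i6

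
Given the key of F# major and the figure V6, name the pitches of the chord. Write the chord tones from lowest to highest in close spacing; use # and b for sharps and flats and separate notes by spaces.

E# G# C#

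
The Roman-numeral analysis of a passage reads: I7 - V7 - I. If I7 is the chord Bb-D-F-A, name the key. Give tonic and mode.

Bb major

The chord Bbmaj7 is a major seventh chord rooted on Bb; its label is I7.
If Bb is scale degree 1 and the mode makes that degree carry a major seventh chord, the tonic is Bb and the mode is major.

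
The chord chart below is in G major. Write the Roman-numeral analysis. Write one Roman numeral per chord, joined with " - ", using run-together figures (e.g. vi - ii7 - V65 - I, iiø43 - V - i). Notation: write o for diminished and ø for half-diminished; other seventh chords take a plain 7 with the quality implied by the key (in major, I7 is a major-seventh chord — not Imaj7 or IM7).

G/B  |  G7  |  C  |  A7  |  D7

I6 - V7/IV - IV - V7/V - V7

G/B: major triad on G = scale degree 1 → I6.
G7: chromatic; G is V of IV, so V7/IV.
C has root C, degree 4 in G major, so IV.
A7 is the secondary dominant of V (dominant seventh chord on A): V7/V.
D7 has root D, degree 5 in G major, so V7.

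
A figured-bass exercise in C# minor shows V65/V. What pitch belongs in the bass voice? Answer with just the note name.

F##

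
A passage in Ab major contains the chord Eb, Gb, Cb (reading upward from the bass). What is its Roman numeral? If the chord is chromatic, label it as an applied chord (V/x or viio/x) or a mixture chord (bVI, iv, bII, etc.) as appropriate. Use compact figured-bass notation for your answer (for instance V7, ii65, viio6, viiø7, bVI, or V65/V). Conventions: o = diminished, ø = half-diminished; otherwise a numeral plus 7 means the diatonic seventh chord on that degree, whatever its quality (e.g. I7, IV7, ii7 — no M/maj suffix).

The pitches Cb-Eb-Gb form a major triad rooted on Cb.
Cb is the lowered third degree of Ab major (diatonic 3 would be C). This is a major triad on the lowered third degree, borrowed from the parallel minor.
With Eb in the bass the chord is in first inversion, so the figured bass is 6.

bIII6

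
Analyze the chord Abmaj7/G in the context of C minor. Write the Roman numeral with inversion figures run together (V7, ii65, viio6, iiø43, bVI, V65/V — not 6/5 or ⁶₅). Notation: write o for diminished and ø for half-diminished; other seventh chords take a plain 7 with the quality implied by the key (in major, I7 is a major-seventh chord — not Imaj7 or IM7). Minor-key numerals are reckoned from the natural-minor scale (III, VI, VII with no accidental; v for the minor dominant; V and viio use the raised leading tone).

VI42

The pitches Ab-C-Eb-G form a major seventh chord rooted on Ab.
In C minor, Ab is the submediant; the diatonic major seventh chord there is VI7.
With G in the bass the chord is in third inversion, so the figured bass is 42.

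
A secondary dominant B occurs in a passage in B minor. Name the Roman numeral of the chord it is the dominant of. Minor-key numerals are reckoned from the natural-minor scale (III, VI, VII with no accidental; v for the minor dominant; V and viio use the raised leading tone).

The chord is a major triad on B.
A dominant resolves down a perfect fifth: B → E. In B minor, E is scale degree 4, i.e. iv.

iv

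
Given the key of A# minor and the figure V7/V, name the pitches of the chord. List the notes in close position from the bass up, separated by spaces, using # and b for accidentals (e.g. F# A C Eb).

The slash means an applied dominant: we want the dominant of V. In A# minor, V is E# major, and its dominant is built on B#.
Building a dominant seventh chord on B# gives B#-D##-F##-A#.

B# D## F## A#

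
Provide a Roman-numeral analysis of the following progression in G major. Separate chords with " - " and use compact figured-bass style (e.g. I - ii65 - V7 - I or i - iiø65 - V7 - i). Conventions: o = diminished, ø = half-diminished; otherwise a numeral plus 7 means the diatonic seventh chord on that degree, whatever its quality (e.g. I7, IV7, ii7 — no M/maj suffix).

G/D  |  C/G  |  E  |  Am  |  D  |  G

I64 - IV64 - V/ii - ii - V - I

G/D: root G is the tonic; major triad there is I64.
C/G has root C, degree 4 in G major, so IV64.
E is the secondary dominant of ii (major triad on E): V/ii.
Am: minor triad on A = scale degree 2 → ii.
D: root D is the dominant; major triad there is V.
G has root G, degree 1 in G major, so I.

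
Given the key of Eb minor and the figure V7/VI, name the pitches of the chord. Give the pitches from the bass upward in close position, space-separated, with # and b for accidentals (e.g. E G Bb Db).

V7/VI is a secondary dominant — the dominant seventh of VI. VI in Eb minor is Cb, so the applied chord's root is Gb, a perfect fifth above.
Building a dominant seventh chord on Gb gives Gb-Bb-Db-Fb.

Gb Bb Db Fb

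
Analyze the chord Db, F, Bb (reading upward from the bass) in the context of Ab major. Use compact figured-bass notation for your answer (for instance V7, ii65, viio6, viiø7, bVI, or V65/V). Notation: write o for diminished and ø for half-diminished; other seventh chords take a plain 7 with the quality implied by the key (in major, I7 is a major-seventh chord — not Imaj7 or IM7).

ii6

The pitches Bb-Db-F form a minor triad rooted on Bb.
Bb is scale degree 2 in Ab major, and a minor triad on that degree is written ii.
With Db in the bass the chord is in first inversion, so the figured bass is 6.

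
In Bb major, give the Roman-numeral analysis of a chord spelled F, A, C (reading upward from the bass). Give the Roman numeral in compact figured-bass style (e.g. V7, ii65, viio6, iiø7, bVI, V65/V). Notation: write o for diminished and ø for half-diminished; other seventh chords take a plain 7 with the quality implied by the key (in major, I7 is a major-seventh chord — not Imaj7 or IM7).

Stacked in thirds the chord is F-A-C: a major triad on F.
F is scale degree 5 in Bb major, and a major triad on that degree is written V.

V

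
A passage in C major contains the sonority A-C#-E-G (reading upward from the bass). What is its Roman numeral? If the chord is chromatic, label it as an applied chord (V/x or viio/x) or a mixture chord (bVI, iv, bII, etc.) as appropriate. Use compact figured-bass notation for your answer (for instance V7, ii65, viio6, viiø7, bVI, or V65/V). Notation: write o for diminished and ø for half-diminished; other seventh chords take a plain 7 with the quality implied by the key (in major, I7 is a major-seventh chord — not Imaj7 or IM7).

V7/ii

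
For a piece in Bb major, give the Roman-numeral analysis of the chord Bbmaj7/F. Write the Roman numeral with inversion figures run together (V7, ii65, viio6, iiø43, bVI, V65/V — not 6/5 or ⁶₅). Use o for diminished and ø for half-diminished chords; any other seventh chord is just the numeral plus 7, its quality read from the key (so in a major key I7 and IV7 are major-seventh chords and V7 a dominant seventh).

The pitches Bb-D-F-A form a major seventh chord rooted on Bb.
Bb is scale degree 1 in Bb major, and a major seventh chord on that degree is written I7.
With F in the bass the chord is in second inversion, so the figured bass is 43.

I43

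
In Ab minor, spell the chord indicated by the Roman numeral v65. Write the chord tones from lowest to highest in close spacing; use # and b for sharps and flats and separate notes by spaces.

Gb Bb Db Eb

In Ab minor, the fifth degree is Eb, and the diatonic chord built there is a minor seventh chord.
That chord is spelled Eb-Gb-Bb-Db.
The figured bass 65 indicates first inversion, placing the third (Gb) in the bass: Gb-Bb-Db-Eb.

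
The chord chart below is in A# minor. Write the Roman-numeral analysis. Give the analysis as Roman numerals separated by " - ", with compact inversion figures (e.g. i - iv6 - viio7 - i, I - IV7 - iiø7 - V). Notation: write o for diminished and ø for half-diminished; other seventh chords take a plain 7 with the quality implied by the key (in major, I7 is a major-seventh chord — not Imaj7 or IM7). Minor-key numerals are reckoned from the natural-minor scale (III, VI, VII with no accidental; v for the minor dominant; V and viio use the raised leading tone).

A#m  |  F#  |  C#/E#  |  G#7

A#m: minor triad on A# = scale degree 1 → i.
F#: root F# is the submediant; major triad there is VI.
C#/E#: root C# is the mediant; major triad there is III6.
G#7 has root G#, degree 7 in A# minor, so VII7.

i - VI - III6 - VII7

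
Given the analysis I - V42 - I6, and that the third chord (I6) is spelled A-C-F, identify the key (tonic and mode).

I6 is given as A-C-F — a major triad with root F.
If F is scale degree 1 and the mode makes that degree carry a major triad, the tonic is F and the mode is major.

F major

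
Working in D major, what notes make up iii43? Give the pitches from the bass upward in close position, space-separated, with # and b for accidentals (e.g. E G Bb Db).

In D major, the mediant is F#, and the diatonic chord built there is a minor seventh chord.
That chord is spelled F#-A-C#-E.
The figured bass 43 indicates second inversion, placing the fifth (C#) in the bass: C#-E-F#-A.

C# E F# A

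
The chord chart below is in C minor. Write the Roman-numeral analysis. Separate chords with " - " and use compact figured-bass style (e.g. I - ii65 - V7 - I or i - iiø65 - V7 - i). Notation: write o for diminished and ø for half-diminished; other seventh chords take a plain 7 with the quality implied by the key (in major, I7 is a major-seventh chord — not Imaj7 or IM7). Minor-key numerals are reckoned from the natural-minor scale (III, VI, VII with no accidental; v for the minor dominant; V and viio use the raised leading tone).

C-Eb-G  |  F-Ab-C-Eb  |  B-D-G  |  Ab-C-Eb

C-Eb-G: minor triad on C = scale degree 1 → i.
F-Ab-C-Eb: minor seventh chord on F = scale degree 4 → iv7.
B-D-G: root G is the dominant; major triad there is V6.
Ab-C-Eb has root Ab, degree 6 in C minor, so VI.

i - iv7 - V6 - VI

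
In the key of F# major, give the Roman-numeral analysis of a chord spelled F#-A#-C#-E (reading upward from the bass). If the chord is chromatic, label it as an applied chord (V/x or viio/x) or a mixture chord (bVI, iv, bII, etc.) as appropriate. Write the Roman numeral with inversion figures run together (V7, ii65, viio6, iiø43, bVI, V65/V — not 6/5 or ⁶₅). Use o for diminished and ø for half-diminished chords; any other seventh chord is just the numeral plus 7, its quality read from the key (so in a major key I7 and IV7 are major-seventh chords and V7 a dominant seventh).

V7/IV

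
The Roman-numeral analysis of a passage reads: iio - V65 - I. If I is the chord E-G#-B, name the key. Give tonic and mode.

E major

The chord E is a major triad rooted on E; its label is I.
If E is scale degree 1 and the mode makes that degree carry a major triad, the tonic is E and the mode is major.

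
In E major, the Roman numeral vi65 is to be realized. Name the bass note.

E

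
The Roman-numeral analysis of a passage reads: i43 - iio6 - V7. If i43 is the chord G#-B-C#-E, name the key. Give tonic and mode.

The chord C#m7/G# is a minor seventh chord rooted on C#; its label is i43.
If C# is scale degree 1 and the mode makes that degree carry a minor seventh chord, the tonic is C# and the mode is minor.

C# minor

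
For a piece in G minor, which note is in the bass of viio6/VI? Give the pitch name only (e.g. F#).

F

The applied chord viio6/VI is rooted on D: D-F-Ab.
The figure 6 means first inversion — the third is in the bass.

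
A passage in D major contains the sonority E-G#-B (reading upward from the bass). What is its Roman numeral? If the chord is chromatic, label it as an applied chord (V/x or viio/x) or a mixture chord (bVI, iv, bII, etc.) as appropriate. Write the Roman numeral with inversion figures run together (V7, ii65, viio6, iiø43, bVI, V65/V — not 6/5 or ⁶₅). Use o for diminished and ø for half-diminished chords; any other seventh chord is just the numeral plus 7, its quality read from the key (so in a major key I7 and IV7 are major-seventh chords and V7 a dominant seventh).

The pitches E-G#-B form a major triad rooted on E.
E is not a diatonic chord root with this quality in D major, but it lies a perfect fifth above A (V), so the chord functions as an applied dominant of V.

V/V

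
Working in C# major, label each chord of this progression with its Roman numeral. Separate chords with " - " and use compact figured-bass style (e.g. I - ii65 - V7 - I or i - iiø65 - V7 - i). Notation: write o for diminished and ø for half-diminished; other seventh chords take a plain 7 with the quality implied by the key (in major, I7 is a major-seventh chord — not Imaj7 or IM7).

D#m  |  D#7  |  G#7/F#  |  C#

ii - V7/V - V42 - I

D#m has root D#, degree 2 in C# major, so ii.
D#7: a dominant seventh chord on D#, the applied dominant of V → V7/V.
G#7/F#: dominant seventh chord on G# = scale degree 5 → V42.
C#: major triad on C# = scale degree 1 → I.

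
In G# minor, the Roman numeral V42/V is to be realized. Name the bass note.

G#

The applied chord V42/V is rooted on A#: A#-C##-E#-G#.
The figure 42 means third inversion — the seventh is in the bass.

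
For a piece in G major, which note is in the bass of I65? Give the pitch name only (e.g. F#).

B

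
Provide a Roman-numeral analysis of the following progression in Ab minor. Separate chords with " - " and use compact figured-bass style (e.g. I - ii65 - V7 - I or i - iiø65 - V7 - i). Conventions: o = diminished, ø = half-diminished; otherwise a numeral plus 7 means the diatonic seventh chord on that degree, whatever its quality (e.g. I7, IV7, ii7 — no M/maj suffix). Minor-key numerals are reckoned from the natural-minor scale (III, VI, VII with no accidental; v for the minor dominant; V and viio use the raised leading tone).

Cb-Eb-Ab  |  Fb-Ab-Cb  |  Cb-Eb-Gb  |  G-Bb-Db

i6 - VI - III - viio

Cb-Eb-Ab: root Ab is the tonic; minor triad there is i6.
Fb-Ab-Cb: root Fb is the submediant; major triad there is VI.
Cb-Eb-Gb has root Cb, degree 3 in Ab minor, so III.
G-Bb-Db: root G is the leading tone; diminished triad there is viio.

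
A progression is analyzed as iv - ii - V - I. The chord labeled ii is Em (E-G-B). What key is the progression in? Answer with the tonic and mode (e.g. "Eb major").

D major

ii is given as E-G-B — a minor triad with root E.
Counting down one scale step from E places the tonic on D; a minor triad on degree 2 is diatonic only in major.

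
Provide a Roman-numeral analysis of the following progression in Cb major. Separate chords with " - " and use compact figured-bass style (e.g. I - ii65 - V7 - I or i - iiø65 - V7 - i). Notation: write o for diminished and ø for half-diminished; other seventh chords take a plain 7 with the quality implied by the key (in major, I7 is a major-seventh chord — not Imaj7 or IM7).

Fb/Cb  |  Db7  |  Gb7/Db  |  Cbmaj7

IV64 - V7/V - V43 - I7

Fb/Cb: major triad on Fb = scale degree 4 → IV64.
Db7: a dominant seventh chord on Db, the applied dominant of V → V7/V.
Gb7/Db has root Gb, degree 5 in Cb major, so V43.
Cbmaj7: root Cb is the tonic; major seventh chord there is I7.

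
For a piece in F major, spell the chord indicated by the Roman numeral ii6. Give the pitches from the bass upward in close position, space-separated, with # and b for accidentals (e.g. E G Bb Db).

Bb D G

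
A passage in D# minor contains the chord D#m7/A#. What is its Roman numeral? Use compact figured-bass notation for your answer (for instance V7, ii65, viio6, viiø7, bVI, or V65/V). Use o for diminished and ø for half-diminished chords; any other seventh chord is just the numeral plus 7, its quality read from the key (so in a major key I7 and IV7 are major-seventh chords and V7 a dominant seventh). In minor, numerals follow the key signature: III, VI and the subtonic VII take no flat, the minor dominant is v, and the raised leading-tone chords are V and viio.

i43

The pitches D#-F#-A#-C# form a minor seventh chord rooted on D#.
In D# minor, D# is the tonic; the diatonic minor seventh chord there is i7.
With A# in the bass the chord is in second inversion, so the figured bass is 43.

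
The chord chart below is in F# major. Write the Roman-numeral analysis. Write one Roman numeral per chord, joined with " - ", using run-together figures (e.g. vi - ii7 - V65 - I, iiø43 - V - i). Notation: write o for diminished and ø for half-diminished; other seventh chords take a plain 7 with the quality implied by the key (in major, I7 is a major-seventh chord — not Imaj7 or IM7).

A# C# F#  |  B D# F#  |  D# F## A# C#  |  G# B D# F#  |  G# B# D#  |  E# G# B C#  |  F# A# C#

I6 - IV - V7/ii - ii7 - V/V - V65 - I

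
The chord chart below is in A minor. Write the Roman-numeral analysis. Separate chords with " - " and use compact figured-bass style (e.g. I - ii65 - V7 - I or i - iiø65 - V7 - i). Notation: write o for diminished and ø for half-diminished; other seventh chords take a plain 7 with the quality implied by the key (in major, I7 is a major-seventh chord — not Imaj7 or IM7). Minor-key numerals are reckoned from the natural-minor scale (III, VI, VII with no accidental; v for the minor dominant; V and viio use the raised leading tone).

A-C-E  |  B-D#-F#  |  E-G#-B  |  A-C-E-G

A-C-E: root A is the tonic; minor triad there is i.
B-D#-F#: chromatic; B is V of V, so V/V.
E-G#-B: root E is the dominant; major triad there is V.
A-C-E-G has root A, degree 1 in A minor, so i7.

i - V/V - V - i7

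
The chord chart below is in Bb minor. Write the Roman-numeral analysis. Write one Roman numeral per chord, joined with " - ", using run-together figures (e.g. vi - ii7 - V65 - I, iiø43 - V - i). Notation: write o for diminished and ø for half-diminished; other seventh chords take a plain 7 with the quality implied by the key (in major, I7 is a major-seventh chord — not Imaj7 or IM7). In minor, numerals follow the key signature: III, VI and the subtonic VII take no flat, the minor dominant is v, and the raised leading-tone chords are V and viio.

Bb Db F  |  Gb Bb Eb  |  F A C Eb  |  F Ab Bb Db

i - iv6 - V7 - i43

Bb-Db-F: minor triad on Bb = scale degree 1 → i.
Gb-Bb-Eb: root Eb is the subdominant; minor triad there is iv6.
F-A-C-Eb has root F, degree 5 in Bb minor, so V7.
F-Ab-Bb-Db: minor seventh chord on Bb = scale degree 1 → i43.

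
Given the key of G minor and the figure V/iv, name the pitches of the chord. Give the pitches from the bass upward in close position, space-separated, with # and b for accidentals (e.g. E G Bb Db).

G B D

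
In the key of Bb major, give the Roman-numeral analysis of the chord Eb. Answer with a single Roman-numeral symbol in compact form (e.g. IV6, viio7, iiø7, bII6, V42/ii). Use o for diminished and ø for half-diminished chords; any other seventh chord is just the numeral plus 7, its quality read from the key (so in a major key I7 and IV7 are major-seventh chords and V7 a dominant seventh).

Stacked in thirds the chord is Eb-G-Bb: a major triad on Eb.
Eb is scale degree 4 in Bb major, and a major triad on that degree is written IV.

IV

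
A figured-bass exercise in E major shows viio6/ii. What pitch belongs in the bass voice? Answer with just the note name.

The applied chord viio6/ii is rooted on E#: E#-G#-B.
The figure 6 means first inversion — the third is in the bass.

G#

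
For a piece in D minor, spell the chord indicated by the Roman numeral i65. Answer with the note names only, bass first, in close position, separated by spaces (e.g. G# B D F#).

The numeral's case and figure indicate a minor seventh chord. In D minor its root, the first degree, is D.
That chord is spelled D-F-A-C.
The figured bass 65 indicates first inversion, placing the third (F) in the bass: F-A-C-D.

F A C D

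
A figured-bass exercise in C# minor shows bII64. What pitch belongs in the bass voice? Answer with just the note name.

bII in C# minor has root D; the chord is D-F#-A.
The figure 64 means second inversion — the fifth is in the bass.

A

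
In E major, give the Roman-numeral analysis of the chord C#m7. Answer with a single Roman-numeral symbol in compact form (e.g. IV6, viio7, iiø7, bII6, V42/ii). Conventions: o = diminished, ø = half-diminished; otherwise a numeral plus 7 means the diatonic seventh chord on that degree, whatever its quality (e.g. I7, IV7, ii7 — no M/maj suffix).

vi7

The pitches C#-E-G#-B form a minor seventh chord rooted on C#.
In E major, C# is the submediant; the diatonic minor seventh chord there is vi7.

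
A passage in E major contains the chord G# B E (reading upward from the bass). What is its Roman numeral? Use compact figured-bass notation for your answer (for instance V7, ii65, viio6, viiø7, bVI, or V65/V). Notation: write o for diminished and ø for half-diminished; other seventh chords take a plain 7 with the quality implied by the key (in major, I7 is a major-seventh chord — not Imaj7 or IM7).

Stacked in thirds the chord is E-G#-B: a major triad on E.
E is scale degree 1 in E major, and a major triad on that degree is written I.
With G# in the bass the chord is in first inversion, so the figured bass is 6.

I6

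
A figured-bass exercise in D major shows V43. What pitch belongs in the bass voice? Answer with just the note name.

V in D major has root A; the chord is A-C#-E-G.
The figure 43 means second inversion — the fifth is in the bass.

E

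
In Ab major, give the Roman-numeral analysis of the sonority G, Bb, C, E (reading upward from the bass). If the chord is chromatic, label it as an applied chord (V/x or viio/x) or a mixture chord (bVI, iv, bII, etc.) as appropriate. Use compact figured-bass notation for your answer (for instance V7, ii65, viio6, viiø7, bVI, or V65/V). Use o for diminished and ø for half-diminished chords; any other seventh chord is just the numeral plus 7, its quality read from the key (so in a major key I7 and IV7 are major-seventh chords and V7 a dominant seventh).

The pitches C-E-G-Bb form a dominant seventh chord rooted on C.
C is not a diatonic chord root with this quality in Ab major, but it lies a perfect fifth above F (vi), so the chord functions as an applied dominant of vi.
With G in the bass the chord is in second inversion, so the figured bass is 43.

V43/vi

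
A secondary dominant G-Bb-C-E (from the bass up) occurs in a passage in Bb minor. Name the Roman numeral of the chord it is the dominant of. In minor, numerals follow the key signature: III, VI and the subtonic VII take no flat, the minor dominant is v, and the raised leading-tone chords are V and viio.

The chord is a dominant seventh chord on C.
A dominant resolves down a perfect fifth: C → F. In Bb minor, F is scale degree 5, i.e. V.

V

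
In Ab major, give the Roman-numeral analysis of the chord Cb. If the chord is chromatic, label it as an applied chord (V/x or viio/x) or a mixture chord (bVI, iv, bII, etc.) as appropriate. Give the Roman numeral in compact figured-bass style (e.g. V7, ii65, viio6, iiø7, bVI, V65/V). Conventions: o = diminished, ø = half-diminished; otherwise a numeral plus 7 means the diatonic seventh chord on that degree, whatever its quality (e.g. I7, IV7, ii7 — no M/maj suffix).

bIII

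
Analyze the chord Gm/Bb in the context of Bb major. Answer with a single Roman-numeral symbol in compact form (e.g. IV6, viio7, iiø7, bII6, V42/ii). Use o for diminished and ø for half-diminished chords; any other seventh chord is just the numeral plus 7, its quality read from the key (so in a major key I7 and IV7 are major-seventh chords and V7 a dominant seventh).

Stacked in thirds the chord is G-Bb-D: a minor triad on G.
In Bb major, G is the submediant; the diatonic minor triad there is vi.
With Bb in the bass the chord is in first inversion, so the figured bass is 6.

vi6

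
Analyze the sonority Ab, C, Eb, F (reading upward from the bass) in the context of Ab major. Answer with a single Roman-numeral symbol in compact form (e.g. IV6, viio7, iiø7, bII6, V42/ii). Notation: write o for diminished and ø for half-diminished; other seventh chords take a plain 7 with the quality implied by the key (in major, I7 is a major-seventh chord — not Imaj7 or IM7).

Stacked in thirds the chord is F-Ab-C-Eb: a minor seventh chord on F.
F is scale degree 6 in Ab major, and a minor seventh chord on that degree is written vi7.
With Ab in the bass the chord is in first inversion, so the figured bass is 65.

vi65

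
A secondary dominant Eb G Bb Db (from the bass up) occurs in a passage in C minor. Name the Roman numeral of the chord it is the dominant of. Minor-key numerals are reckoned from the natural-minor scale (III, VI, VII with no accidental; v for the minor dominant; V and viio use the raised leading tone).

VI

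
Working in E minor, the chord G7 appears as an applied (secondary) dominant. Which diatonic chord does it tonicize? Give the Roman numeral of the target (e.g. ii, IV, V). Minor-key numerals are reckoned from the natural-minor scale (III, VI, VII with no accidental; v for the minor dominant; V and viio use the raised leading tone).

VI

The chord is a dominant seventh chord on G.
A dominant resolves down a perfect fifth: G → C. In E minor, C is scale degree 6, i.e. VI.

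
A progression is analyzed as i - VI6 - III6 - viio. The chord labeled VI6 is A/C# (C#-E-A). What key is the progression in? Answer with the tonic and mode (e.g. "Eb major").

C# minor

The chord A/C# is a major triad rooted on A; its label is VI6.
VI6 on A implies A is the submediant; that puts the tonic at C#, and the uppercase numeral fits minor mode.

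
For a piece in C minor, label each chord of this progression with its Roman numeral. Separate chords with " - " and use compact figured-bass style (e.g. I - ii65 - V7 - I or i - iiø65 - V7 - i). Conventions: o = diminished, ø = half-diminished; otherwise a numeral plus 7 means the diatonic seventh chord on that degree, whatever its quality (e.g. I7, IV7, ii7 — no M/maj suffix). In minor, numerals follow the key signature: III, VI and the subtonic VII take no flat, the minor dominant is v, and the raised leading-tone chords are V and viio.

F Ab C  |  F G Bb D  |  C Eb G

iv - v42 - i

F-Ab-C: minor triad on F = scale degree 4 → iv.
F-G-Bb-D: minor seventh chord on G = scale degree 5 → v42.
C-Eb-G: minor triad on C = scale degree 1 → i.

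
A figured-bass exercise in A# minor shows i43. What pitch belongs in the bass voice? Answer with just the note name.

E#

i in A# minor has root A#; the chord is A#-C#-E#-G#.
The figure 43 means second inversion — the fifth is in the bass.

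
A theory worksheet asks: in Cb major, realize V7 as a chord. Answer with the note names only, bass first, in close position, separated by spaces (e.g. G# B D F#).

The numeral's case and figure indicate a dominant seventh chord. In Cb major its root, the fifth degree, is Gb.
Stacking thirds from Gb gives Gb-Bb-Db-Fb.

Gb Bb Db Fb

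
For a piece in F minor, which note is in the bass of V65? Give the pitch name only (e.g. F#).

E

V in F minor has root C; the chord is C-E-G-Bb.
The figure 65 means first inversion — the third is in the bass.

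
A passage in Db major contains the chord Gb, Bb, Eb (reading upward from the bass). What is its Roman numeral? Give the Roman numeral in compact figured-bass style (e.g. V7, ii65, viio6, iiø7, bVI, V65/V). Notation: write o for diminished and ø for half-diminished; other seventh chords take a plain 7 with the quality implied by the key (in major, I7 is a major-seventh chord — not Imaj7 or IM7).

ii6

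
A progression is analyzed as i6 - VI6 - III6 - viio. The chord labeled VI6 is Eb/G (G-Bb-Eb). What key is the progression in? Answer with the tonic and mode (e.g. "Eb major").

G minor

VI6 is given as G-Bb-Eb — a major triad with root Eb.
If Eb is scale degree 6 and the mode makes that degree carry a major triad, the tonic is G and the mode is minor.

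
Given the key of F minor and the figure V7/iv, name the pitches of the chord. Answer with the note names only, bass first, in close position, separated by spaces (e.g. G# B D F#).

V7/iv is a secondary dominant — the dominant seventh of iv. iv in F minor is Bb, so the applied chord's root is F, a perfect fifth above.
Building a dominant seventh chord on F gives F-A-C-Eb.

F A C Eb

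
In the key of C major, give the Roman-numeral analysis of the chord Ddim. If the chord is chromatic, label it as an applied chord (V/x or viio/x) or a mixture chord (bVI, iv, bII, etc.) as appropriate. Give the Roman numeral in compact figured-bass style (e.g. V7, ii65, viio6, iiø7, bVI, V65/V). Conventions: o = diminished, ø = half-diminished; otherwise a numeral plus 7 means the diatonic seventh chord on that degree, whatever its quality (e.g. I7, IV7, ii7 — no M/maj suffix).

iio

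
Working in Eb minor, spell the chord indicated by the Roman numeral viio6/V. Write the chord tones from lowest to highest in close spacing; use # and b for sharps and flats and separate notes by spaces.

C Eb A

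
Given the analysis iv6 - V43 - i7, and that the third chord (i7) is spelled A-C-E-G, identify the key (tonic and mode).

The anchor chord is a minor seventh chord on A, labeled i7.
If A is scale degree 1 and the mode makes that degree carry a minor seventh chord, the tonic is A and the mode is minor.

A minor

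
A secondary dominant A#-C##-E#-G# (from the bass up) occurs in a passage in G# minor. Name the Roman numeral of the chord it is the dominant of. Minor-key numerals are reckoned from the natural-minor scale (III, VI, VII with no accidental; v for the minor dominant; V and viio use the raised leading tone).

V

The chord is a dominant seventh chord on A#.
A dominant resolves down a perfect fifth: A# → D#. In G# minor, D# is scale degree 5, i.e. V.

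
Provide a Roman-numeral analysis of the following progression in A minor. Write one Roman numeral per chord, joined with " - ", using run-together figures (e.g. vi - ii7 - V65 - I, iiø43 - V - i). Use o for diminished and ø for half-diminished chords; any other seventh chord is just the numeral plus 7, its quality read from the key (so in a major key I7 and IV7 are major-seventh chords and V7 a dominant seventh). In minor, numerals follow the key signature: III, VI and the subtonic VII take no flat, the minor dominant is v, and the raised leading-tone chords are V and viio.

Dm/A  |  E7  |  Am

Dm/A has root D, degree 4 in A minor, so iv64.
E7 has root E, degree 5 in A minor, so V7.
Am: root A is the tonic; minor triad there is i.

iv64 - V7 - i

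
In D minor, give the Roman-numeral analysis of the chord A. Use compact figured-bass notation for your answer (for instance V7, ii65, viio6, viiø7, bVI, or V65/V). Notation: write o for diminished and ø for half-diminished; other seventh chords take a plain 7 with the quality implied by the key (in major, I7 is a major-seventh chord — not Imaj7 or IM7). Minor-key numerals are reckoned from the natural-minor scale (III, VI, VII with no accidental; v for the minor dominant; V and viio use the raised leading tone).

V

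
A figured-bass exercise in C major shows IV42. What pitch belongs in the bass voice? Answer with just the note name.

E

IV in C major has root F; the chord is F-A-C-E.
The figure 42 means third inversion — the seventh is in the bass.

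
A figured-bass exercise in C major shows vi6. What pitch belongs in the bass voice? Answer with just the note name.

C

vi in C major has root A; the chord is A-C-E.
The figure 6 means first inversion — the third is in the bass.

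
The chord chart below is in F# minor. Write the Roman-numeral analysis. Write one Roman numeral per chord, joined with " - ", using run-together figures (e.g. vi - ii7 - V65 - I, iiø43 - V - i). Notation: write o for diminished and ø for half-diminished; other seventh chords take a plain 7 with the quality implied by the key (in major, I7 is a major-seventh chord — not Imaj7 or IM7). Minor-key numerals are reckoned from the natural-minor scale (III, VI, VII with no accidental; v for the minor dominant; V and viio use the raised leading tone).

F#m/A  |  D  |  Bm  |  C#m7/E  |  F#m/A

i6 - VI - iv - v65 - i6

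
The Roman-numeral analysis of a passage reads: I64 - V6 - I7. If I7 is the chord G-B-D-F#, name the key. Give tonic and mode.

The anchor chord is a major seventh chord on G, labeled I7.
If G is scale degree 1 and the mode makes that degree carry a major seventh chord, the tonic is G and the mode is major.

G major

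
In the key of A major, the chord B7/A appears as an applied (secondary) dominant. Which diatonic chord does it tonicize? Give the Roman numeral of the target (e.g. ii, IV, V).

The chord is a dominant seventh chord on B.
A dominant resolves down a perfect fifth: B → E. In A major, E is scale degree 5, i.e. V.

V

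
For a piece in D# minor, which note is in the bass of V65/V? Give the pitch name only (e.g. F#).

G##

The applied chord V65/V is rooted on E#: E#-G##-B#-D#.
The figure 65 means first inversion — the third is in the bass.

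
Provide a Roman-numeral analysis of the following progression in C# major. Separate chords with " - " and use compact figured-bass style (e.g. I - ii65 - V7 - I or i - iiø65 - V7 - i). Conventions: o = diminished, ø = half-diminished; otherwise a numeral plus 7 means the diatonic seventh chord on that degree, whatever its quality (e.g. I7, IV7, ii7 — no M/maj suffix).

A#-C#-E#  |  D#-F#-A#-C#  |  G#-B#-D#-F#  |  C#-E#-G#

vi - ii7 - V7 - I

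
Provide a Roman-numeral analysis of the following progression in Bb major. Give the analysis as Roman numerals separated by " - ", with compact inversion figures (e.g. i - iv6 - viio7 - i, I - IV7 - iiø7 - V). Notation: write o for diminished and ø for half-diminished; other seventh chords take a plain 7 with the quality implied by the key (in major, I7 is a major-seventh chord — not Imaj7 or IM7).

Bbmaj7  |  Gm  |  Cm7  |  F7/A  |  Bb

I7 - vi - ii7 - V65 - I

Bbmaj7: root Bb is the tonic; major seventh chord there is I7.
Gm has root G, degree 6 in Bb major, so vi.
Cm7 has root C, degree 2 in Bb major, so ii7.
F7/A has root F, degree 5 in Bb major, so V65.
Bb: major triad on Bb = scale degree 1 → I.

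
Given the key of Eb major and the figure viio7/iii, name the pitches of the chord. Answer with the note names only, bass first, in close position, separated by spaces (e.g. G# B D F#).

viio7/iii is a secondary leading-tone chord. The target iii is G in Eb major; the applied chord is rooted a semitone below, on F#.
Building a fully diminished seventh chord on F# gives F#-A-C-Eb.

F# A C Eb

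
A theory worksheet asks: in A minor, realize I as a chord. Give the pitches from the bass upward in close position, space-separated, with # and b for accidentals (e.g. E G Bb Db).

A C# E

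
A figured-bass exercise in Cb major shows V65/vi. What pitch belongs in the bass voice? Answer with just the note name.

G

The applied chord V65/vi is rooted on Eb: Eb-G-Bb-Db.
The figure 65 means first inversion — the third is in the bass.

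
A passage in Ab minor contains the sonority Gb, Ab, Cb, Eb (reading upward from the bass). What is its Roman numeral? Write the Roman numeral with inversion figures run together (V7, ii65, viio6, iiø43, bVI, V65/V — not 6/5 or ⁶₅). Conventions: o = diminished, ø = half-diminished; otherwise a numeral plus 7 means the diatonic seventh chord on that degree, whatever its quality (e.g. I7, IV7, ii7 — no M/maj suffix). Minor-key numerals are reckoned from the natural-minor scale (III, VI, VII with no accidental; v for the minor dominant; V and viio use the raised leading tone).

The pitches Ab-Cb-Eb-Gb form a minor seventh chord rooted on Ab.
In Ab minor, Ab is the tonic; the diatonic minor seventh chord there is i7.
With Gb in the bass the chord is in third inversion, so the figured bass is 42.

i42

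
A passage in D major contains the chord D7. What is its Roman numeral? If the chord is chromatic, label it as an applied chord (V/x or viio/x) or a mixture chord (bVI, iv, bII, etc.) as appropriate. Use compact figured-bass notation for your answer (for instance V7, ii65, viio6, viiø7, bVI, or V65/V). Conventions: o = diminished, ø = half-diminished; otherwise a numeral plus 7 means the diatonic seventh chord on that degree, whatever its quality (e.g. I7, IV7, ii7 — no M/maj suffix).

V7/IV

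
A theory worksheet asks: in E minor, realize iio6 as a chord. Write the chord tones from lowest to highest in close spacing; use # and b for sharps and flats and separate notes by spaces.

The numeral's case and figure indicate a diminished triad. In E minor its root, the supertonic, is F#.
That chord is spelled F#-A-C.
The figured bass 6 indicates first inversion, placing the third (A) in the bass: A-C-F#.

A C F#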